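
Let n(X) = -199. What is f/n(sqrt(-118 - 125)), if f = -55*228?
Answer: 12540/199 ≈ 63.015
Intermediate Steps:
f = -12540
f/n(sqrt(-118 - 125)) = -12540/(-199) = -12540*(-1/199) = 12540/199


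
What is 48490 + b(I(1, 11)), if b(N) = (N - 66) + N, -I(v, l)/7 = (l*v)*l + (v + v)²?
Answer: 46674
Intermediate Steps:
I(v, l) = -28*v² - 7*v*l² (I(v, l) = -7*((l*v)*l + (v + v)²) = -7*(v*l² + (2*v)²) = -7*(v*l² + 4*v²) = -7*(4*v² + v*l²) = -28*v² - 7*v*l²)
b(N) = -66 + 2*N (b(N) = (-66 + N) + N = -66 + 2*N)
48490 + b(I(1, 11)) = 48490 + (-66 + 2*(-7*1*(11² + 4*1))) = 48490 + (-66 + 2*(-7*1*(121 + 4))) = 48490 + (-66 + 2*(-7*1*125)) = 48490 + (-66 + 2*(-875)) = 48490 + (-66 - 1750) = 48490 - 1816 = 46674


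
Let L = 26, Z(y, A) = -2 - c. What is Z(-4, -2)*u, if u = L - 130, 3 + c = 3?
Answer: 208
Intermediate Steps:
c = 0 (c = -3 + 3 = 0)
Z(y, A) = -2 (Z(y, A) = -2 - 1*0 = -2 + 0 = -2)
u = -104 (u = 26 - 130 = -104)
Z(-4, -2)*u = -2*(-104) = 208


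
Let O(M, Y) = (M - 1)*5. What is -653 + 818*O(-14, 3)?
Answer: -62003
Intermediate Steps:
O(M, Y) = -5 + 5*M (O(M, Y) = (-1 + M)*5 = -5 + 5*M)
-653 + 818*O(-14, 3) = -653 + 818*(-5 + 5*(-14)) = -653 + 818*(-5 - 70) = -653 + 818*(-75) = -653 - 61350 = -62003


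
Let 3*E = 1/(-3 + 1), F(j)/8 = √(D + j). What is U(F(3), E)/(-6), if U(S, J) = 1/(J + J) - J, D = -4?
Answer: 17/36 ≈ 0.47222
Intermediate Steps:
F(j) = 8*√(-4 + j)
E = -⅙ (E = 1/(3*(-3 + 1)) = (⅓)/(-2) = (⅓)*(-½) = -⅙ ≈ -0.16667)
U(S, J) = 1/(2*J) - J
U(F(3), E)/(-6) = (1/(2*(-⅙)) - 1*(-⅙))/(-6) = -((½)*(-6) + ⅙)/6 = -(-3 + ⅙)/6 = -⅙*(-17/6) = 17/36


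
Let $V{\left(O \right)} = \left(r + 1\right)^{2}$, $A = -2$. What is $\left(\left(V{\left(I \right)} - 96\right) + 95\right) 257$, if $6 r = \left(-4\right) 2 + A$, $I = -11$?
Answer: $- \frac{1285}{9} \approx -142.78$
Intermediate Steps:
$r = - \frac{5}{3}$ ($r = \frac{\left(-4\right) 2 - 2}{6} = \frac{-8 - 2}{6} = \frac{1}{6} \left(-10\right) = - \frac{5}{3} \approx -1.6667$)
$V{\left(O \right)} = \frac{4}{9}$ ($V{\left(O \right)} = \left(- \frac{5}{3} + 1\right)^{2} = \left(- \frac{2}{3}\right)^{2} = \frac{4}{9}$)
$\left(\left(V{\left(I \right)} - 96\right) + 95\right) 257 = \left(\left(\frac{4}{9} - 96\right) + 95\right) 257 = \left(- \frac{860}{9} + 95\right) 257 = \left(- \frac{5}{9}\right) 257 = - \frac{1285}{9}$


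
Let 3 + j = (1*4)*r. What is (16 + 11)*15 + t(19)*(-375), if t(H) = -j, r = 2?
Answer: 2280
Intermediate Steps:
j = 5 (j = -3 + (1*4)*2 = -3 + 4*2 = -3 + 8 = 5)
t(H) = -5 (t(H) = -1*5 = -5)
(16 + 11)*15 + t(19)*(-375) = (16 + 11)*15 - 5*(-375) = 27*15 + 1875 = 405 + 1875 = 2280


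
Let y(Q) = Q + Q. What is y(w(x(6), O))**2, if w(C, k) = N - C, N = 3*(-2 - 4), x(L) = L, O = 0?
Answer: 2304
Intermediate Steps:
N = -18 (N = 3*(-6) = -18)
w(C, k) = -18 - C
y(Q) = 2*Q
y(w(x(6), O))**2 = (2*(-18 - 1*6))**2 = (2*(-18 - 6))**2 = (2*(-24))**2 = (-48)**2 = 2304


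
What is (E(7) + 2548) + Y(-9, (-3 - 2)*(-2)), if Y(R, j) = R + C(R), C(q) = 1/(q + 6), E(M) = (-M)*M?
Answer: 7469/3 ≈ 2489.7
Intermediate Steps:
E(M) = -M**2
C(q) = 1/(6 + q)
Y(R, j) = R + 1/(6 + R)
(E(7) + 2548) + Y(-9, (-3 - 2)*(-2)) = (-1*7**2 + 2548) + (1 - 9*(6 - 9))/(6 - 9) = (-1*49 + 2548) + (1 - 9*(-3))/(-3) = (-49 + 2548) - (1 + 27)/3 = 2499 - 1/3*28 = 2499 - 28/3 = 7469/3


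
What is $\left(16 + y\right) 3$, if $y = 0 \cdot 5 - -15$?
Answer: $93$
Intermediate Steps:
$y = 15$ ($y = 0 + 15 = 15$)
$\left(16 + y\right) 3 = \left(16 + 15\right) 3 = 31 \cdot 3 = 93$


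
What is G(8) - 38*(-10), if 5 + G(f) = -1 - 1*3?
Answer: 371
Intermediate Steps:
G(f) = -9 (G(f) = -5 + (-1 - 1*3) = -5 + (-1 - 3) = -5 - 4 = -9)
G(8) - 38*(-10) = -9 - 38*(-10) = -9 + 380 = 371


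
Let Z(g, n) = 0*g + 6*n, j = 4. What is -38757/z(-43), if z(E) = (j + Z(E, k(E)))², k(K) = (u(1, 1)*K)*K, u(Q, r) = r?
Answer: -38757/123165604 ≈ -0.00031467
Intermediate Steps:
k(K) = K² (k(K) = (1*K)*K = K*K = K²)
Z(g, n) = 6*n (Z(g, n) = 0 + 6*n = 6*n)
z(E) = (4 + 6*E²)²
-38757/z(-43) = -38757*1/(4*(2 + 3*(-43)²)²) = -38757*1/(4*(2 + 3*1849)²) = -38757*1/(4*(2 + 5547)²) = -38757/(4*5549²) = -38757/(4*30791401) = -38757/123165604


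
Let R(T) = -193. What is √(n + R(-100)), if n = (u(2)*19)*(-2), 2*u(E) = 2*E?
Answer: I*√269 ≈ 16.401*I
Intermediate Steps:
u(E) = E (u(E) = (2*E)/2 = E)
n = -76 (n = (2*19)*(-2) = 38*(-2) = -76)
√(n + R(-100)) = √(-76 - 193) = √(-269) = I*√269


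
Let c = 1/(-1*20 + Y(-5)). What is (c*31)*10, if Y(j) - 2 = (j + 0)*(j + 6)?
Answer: -310/23 ≈ -13.478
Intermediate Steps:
Y(j) = 2 + j*(6 + j) (Y(j) = 2 + (j + 0)*(j + 6) = 2 + j*(6 + j))
c = -1/23 (c = 1/(-1*20 + (2 + (-5)² + 6*(-5))) = 1/(-20 + (2 + 25 - 30)) = 1/(-20 - 3) = 1/(-23) = -1/23 ≈ -0.043478)
(c*31)*10 = -1/23*31*10 = -31/23*10 = -310/23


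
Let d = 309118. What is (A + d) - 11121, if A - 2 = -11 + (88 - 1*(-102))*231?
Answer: 341878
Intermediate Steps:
A = 43881 (A = 2 + (-11 + (88 - 1*(-102))*231) = 2 + (-11 + (88 + 102)*231) = 2 + (-11 + 190*231) = 2 + (-11 + 43890) = 2 + 43879 = 43881)
(A + d) - 11121 = (43881 + 309118) - 11121 = 352999 - 11121 = 341878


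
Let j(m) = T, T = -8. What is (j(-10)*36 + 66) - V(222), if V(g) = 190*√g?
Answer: -222 - 190*√222 ≈ -3052.9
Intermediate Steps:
j(m) = -8
(j(-10)*36 + 66) - V(222) = (-8*36 + 66) - 190*√222 = (-288 + 66) - 190*√222 = -222 - 190*√222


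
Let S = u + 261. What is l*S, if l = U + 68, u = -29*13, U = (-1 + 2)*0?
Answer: -7888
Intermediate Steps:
U = 0 (U = 1*0 = 0)
u = -377
l = 68 (l = 0 + 68 = 68)
S = -116 (S = -377 + 261 = -116)
l*S = 68*(-116) = -7888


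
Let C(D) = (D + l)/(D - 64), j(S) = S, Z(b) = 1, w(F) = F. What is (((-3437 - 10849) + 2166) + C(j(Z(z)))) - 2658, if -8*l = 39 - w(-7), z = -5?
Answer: -3724037/252 ≈ -14778.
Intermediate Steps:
l = -23/4 (l = -(39 - 1*(-7))/8 = -(39 + 7)/8 = -1/8*46 = -23/4 ≈ -5.7500)
C(D) = (-23/4 + D)/(-64 + D) (C(D) = (D - 23/4)/(D - 64) = (-23/4 + D)/(-64 + D))
(((-3437 - 10849) + 2166) + C(j(Z(z)))) - 2658 = (((-3437 - 10849) + 2166) + (-23/4 + 1)/(-64 + 1)) - 2658 = ((-14286 + 2166) - 19/4/(-63)) - 2658 = (-12120 - 1/63*(-19/4)) - 2658 = (-12120 + 19/252) - 2658 = -3054221/252 - 2658 = -3724037/252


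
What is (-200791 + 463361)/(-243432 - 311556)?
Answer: -18755/39642 ≈ -0.47311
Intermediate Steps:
(-200791 + 463361)/(-243432 - 311556) = 262570/(-554988) = 262570*(-1/554988) = -18755/39642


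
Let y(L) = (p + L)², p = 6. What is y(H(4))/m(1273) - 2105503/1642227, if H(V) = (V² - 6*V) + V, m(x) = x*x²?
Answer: -228605920617097/178305524031561 ≈ -1.2821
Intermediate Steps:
m(x) = x³
H(V) = V² - 5*V
y(L) = (6 + L)²
y(H(4))/m(1273) - 2105503/1642227 = (6 + 4*(-5 + 4))²/(1273³) - 2105503/1642227 = (6 + 4*(-1))²/2062933417 - 2105503*1/1642227 = (6 - 4)²*(1/2062933417) - 2105503/1642227 = 2²*(1/2062933417) - 2105503/1642227 = 4*(1/2062933417) - 2105503/1642227 = 4/2062933417 - 2105503/1642227 = -228605920617097/178305524031561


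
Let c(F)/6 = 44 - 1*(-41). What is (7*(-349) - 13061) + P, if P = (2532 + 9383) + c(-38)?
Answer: -3079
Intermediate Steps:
c(F) = 510 (c(F) = 6*(44 - 1*(-41)) = 6*(44 + 41) = 6*85 = 510)
P = 12425 (P = (2532 + 9383) + 510 = 11915 + 510 = 12425)
(7*(-349) - 13061) + P = (7*(-349) - 13061) + 12425 = (-2443 - 13061) + 12425 = -15504 + 12425 = -3079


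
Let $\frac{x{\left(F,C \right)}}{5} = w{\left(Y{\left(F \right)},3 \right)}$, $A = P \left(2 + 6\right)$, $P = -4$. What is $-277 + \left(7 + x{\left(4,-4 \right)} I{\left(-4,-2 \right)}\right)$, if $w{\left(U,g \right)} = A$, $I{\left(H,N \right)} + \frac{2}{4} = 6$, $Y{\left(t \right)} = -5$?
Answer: $-1150$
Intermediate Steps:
$I{\left(H,N \right)} = \frac{11}{2}$ ($I{\left(H,N \right)} = - \frac{1}{2} + 6 = \frac{11}{2}$)
$A = -32$ ($A = - 4 \left(2 + 6\right) = \left(-4\right) 8 = -32$)
$w{\left(U,g \right)} = -32$
$x{\left(F,C \right)} = -160$ ($x{\left(F,C \right)} = 5 \left(-32\right) = -160$)
$-277 + \left(7 + x{\left(4,-4 \right)} I{\left(-4,-2 \right)}\right) = -277 + \left(7 - 880\right) = -277 - 873 = -1150$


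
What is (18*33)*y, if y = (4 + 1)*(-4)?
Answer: -11880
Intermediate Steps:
y = -20 (y = 5*(-4) = -20)
(18*33)*y = (18*33)*(-20) = 594*(-20) = -11880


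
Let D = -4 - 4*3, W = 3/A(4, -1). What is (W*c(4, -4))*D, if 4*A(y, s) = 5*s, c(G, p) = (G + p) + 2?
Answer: 384/5 ≈ 76.800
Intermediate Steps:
c(G, p) = 2 + G + p
A(y, s) = 5*s/4 (A(y, s) = (5*s)/4 = 5*s/4)
W = -12/5 (W = 3/(((5/4)*(-1))) = 3/(-5/4) = 3*(-⅘) = -12/5 ≈ -2.4000)
D = -16 (D = -4 - 12 = -16)
(W*c(4, -4))*D = -12*(2 + 4 - 4)/5*(-16) = -12/5*2*(-16) = -24/5*(-16) = 384/5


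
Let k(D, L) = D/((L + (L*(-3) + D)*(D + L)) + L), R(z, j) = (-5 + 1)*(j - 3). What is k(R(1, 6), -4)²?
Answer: 9/4 ≈ 2.2500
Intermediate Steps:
R(z, j) = 12 - 4*j (R(z, j) = -4*(-3 + j) = 12 - 4*j)
k(D, L) = D/(2*L + (D + L)*(D - 3*L)) (k(D, L) = D/((L + (-3*L + D)*(D + L)) + L) = D/((L + (D - 3*L)*(D + L)) + L) = D/((L + (D + L)*(D - 3*L)) + L) = D/(2*L + (D + L)*(D - 3*L)))
k(R(1, 6), -4)² = ((12 - 4*6)/((12 - 4*6)² - 3*(-4)² + 2*(-4) - 2*(12 - 4*6)*(-4)))² = ((12 - 24)/((12 - 24)² - 3*16 - 8 - 2*(12 - 24)*(-4)))² = (-12/((-12)² - 48 - 8 - 2*(-12)*(-4)))² = (-12/(144 - 48 - 8 - 96))² = (-12/(-8))² = (-12*(-⅛))² = (3/2)² = 9/4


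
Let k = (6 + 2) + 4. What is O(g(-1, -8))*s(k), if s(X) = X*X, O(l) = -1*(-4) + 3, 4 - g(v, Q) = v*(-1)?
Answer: 1008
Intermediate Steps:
g(v, Q) = 4 + v (g(v, Q) = 4 - v*(-1) = 4 - (-1)*v = 4 + v)
k = 12 (k = 8 + 4 = 12)
O(l) = 7 (O(l) = 4 + 3 = 7)
s(X) = X²
O(g(-1, -8))*s(k) = 7*12² = 7*144 = 1008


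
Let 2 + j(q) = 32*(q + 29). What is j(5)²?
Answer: 1179396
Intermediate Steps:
j(q) = 926 + 32*q (j(q) = -2 + 32*(q + 29) = -2 + 32*(29 + q) = -2 + (928 + 32*q) = 926 + 32*q)
j(5)² = (926 + 32*5)² = (926 + 160)² = 1086² = 1179396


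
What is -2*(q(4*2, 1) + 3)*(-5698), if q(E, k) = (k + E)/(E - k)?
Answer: 48840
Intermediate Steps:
q(E, k) = (E + k)/(E - k)
-2*(q(4*2, 1) + 3)*(-5698) = -2*((4*2 + 1)/(4*2 - 1*1) + 3)*(-5698) = -2*((8 + 1)/(8 - 1) + 3)*(-5698) = -2*(9/7 + 3)*(-5698) = -2*30/7*(-5698) = -60/7*(-5698) = 48840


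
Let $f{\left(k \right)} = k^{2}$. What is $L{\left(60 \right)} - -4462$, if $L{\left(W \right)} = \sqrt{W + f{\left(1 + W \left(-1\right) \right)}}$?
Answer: $4462 + \sqrt{3541} \approx 4521.5$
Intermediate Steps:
$L{\left(W \right)} = \sqrt{W + \left(1 - W\right)^{2}}$ ($L{\left(W \right)} = \sqrt{W + \left(1 + W \left(-1\right)\right)^{2}} = \sqrt{W + \left(1 - W\right)^{2}}$)
$L{\left(60 \right)} - -4462 = \sqrt{60 + \left(-1 + 60\right)^{2}} - -4462 = \sqrt{60 + 59^{2}} + 4462 = \sqrt{60 + 3481} + 4462 = \sqrt{3541} + 4462 = 4462 + \sqrt{3541}$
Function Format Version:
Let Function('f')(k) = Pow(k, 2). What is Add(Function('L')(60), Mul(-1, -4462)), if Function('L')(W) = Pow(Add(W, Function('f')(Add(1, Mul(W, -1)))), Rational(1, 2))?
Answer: Add(4462, Pow(3541, Rational(1, 2))) ≈ 4521.5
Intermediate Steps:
Function('L')(W) = Pow(Add(W, Pow(Add(1, Mul(-1, W)), 2)), Rational(1, 2)) (Function('L')(W) = Pow(Add(W, Pow(Add(1, Mul(W, -1)), 2)), Rational(1, 2)) = Pow(Add(W, Pow(Add(1, Mul(-1, W)), 2)), Rational(1, 2)))
Add(Function('L')(60), Mul(-1, -4462)) = Add(Pow(Add(60, Pow(Add(-1, 60), 2)), Rational(1, 2)), Mul(-1, -4462)) = Add(Pow(Add(60, Pow(59, 2)), Rational(1, 2)), 4462) = Add(Pow(Add(60, 3481), Rational(1, 2)), 4462) = Add(Pow(3541, Rational(1, 2)), 4462) = Add(4462, Pow(3541, Rational(1, 2)))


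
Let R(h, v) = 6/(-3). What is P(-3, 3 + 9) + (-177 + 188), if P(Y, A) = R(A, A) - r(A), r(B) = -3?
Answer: 12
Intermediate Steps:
R(h, v) = -2 (R(h, v) = 6*(-1/3) = -2)
P(Y, A) = 1 (P(Y, A) = -2 - 1*(-3) = -2 + 3 = 1)
P(-3, 3 + 9) + (-177 + 188) = 1 + (-177 + 188) = 1 + 11 = 12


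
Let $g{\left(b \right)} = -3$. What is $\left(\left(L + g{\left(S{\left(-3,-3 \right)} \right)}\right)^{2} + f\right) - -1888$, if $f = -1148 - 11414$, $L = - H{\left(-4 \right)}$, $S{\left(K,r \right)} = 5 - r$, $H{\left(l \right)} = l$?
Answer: $-10673$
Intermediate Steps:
$L = 4$ ($L = \left(-1\right) \left(-4\right) = 4$)
$f = -12562$
$\left(\left(L + g{\left(S{\left(-3,-3 \right)} \right)}\right)^{2} + f\right) - -1888 = \left(\left(4 - 3\right)^{2} - 12562\right) - -1888 = \left(1^{2} - 12562\right) + 1888 = \left(1 - 12562\right) + 1888 = -12561 + 1888 = -10673$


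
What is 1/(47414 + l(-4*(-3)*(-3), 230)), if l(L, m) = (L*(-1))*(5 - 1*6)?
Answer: 1/47378 ≈ 2.1107e-5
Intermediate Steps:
l(L, m) = L (l(L, m) = (-L)*(5 - 6) = -L*(-1) = L)
1/(47414 + l(-4*(-3)*(-3), 230)) = 1/(47414 - 4*(-3)*(-3)) = 1/(47414 + 12*(-3)) = 1/(47414 - 36) = 1/47378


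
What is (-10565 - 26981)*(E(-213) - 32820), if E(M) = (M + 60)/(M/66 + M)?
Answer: 5861733108204/4757 ≈ 1.2322e+9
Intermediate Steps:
E(M) = 66*(60 + M)/(67*M) (E(M) = (60 + M)/(M*(1/66) + M) = (60 + M)/(M/66 + M) = (60 + M)/((67*M/66)) = (60 + M)*(66/(67*M)) = 66*(60 + M)/(67*M))
(-10565 - 26981)*(E(-213) - 32820) = (-10565 - 26981)*((66/67)*(60 - 213)/(-213) - 32820) = -37546*((66/67)*(-1/213)*(-153) - 32820) = -37546*(3366/4757 - 32820) = -37546*(-156121374/4757) = 5861733108204/4757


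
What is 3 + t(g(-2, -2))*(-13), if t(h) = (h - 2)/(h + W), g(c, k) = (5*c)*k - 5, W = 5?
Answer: -109/20 ≈ -5.4500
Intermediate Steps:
g(c, k) = -5 + 5*c*k (g(c, k) = 5*c*k - 5 = -5 + 5*c*k)
t(h) = (-2 + h)/(5 + h) (t(h) = (h - 2)/(h + 5) = (-2 + h)/(5 + h))
3 + t(g(-2, -2))*(-13) = 3 + ((-2 + (-5 + 5*(-2)*(-2)))/(5 + (-5 + 5*(-2)*(-2))))*(-13) = 3 + ((-2 + (-5 + 20))/(5 + (-5 + 20)))*(-13) = 3 + ((-2 + 15)/(5 + 15))*(-13) = 3 + (13/20)*(-13) = 3 - 169/20 = -109/20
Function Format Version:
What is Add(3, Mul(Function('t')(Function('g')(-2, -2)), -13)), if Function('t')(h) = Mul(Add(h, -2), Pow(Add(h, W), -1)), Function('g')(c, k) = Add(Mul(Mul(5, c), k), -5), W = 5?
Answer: Rational(-109, 20) ≈ -5.4500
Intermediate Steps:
Function('g')(c, k) = Add(-5, Mul(5, c, k)) (Function('g')(c, k) = Add(Mul(5, c, k), -5) = Add(-5, Mul(5, c, k)))
Function('t')(h) = Mul(Pow(Add(5, h), -1), Add(-2, h)) (Function('t')(h) = Mul(Add(h, -2), Pow(Add(h, 5), -1)) = Mul(Add(-2, h), Pow(Add(5, h), -1)) = Mul(Pow(Add(5, h), -1), Add(-2, h)))
Add(3, Mul(Function('t')(Function('g')(-2, -2)), -13)) = Add(3, Mul(Mul(Pow(Add(5, Add(-5, Mul(5, -2, -2))), -1), Add(-2, Add(-5, Mul(5, -2, -2)))), -13)) = Add(3, Mul(Mul(Pow(Add(5, Add(-5, 20)), -1), Add(-2, Add(-5, 20))), -13)) = Add(3, Mul(Mul(Pow(Add(5, 15), -1), Add(-2, 15)), -13)) = Add(3, Mul(Mul(Pow(20, -1), 13), -13)) = Add(3, Mul(Mul(Rational(1, 20), 13), -13)) = Add(3, Mul(Rational(13, 20), -13)) = Add(3, Rational(-169, 20)) = Rational(-109, 20)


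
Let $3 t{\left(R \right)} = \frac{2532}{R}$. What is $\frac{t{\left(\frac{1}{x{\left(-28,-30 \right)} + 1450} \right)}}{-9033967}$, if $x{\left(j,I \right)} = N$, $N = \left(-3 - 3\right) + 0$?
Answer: $- \frac{1218736}{9033967} \approx -0.13491$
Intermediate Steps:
$N = -6$ ($N = -6 + 0 = -6$)
$x{\left(j,I \right)} = -6$
$t{\left(R \right)} = \frac{844}{R}$ ($t{\left(R \right)} = \frac{2532 \frac{1}{R}}{3} = \frac{844}{R}$)
$\frac{t{\left(\frac{1}{x{\left(-28,-30 \right)} + 1450} \right)}}{-9033967} = \frac{844 \frac{1}{\frac{1}{-6 + 1450}}}{-9033967} = \frac{844}{\frac{1}{1444}} \left(- \frac{1}{9033967}\right) = 844 \frac{1}{\frac{1}{1444}} \left(- \frac{1}{9033967}\right) = 844 \cdot 1444 \left(- \frac{1}{9033967}\right) = 1218736 \left(- \frac{1}{9033967}\right) = - \frac{1218736}{9033967}$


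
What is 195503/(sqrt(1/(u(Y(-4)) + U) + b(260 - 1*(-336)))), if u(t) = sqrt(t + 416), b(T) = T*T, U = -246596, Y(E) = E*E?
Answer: 391006*sqrt(61649 - 3*sqrt(3))/sqrt(87594844735 - 4262592*sqrt(3)) ≈ 328.03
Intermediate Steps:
Y(E) = E**2
b(T) = T**2
u(t) = sqrt(416 + t)
195503/(sqrt(1/(u(Y(-4)) + U) + b(260 - 1*(-336)))) = 195503/(sqrt(1/(sqrt(416 + (-4)**2) - 246596) + (260 - 1*(-336))**2)) = 195503/(sqrt(1/(sqrt(416 + 16) - 246596) + (260 + 336)**2)) = 195503/(sqrt(1/(sqrt(432) - 246596) + 596**2)) = 195503/(sqrt(1/(12*sqrt(3) - 246596) + 355216)) = 195503/(sqrt(1/(-246596 + 12*sqrt(3)) + 355216)) = 195503/(sqrt(355216 + 1/(-246596 + 12*sqrt(3)))) = 195503/sqrt(355216 + 1/(-246596 + 12*sqrt(3)))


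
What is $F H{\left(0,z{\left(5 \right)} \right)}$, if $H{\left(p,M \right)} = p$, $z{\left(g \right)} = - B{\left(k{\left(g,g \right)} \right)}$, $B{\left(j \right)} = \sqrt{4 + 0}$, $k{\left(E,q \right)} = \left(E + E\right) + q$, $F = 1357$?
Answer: $0$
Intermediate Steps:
$k{\left(E,q \right)} = q + 2 E$ ($k{\left(E,q \right)} = 2 E + q = q + 2 E$)
$B{\left(j \right)} = 2$ ($B{\left(j \right)} = \sqrt{4} = 2$)
$z{\left(g \right)} = -2$ ($z{\left(g \right)} = \left(-1\right) 2 = -2$)
$F H{\left(0,z{\left(5 \right)} \right)} = 1357 \cdot 0 = 0$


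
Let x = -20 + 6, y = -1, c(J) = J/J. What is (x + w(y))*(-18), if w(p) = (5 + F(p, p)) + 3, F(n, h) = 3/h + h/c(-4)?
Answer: 180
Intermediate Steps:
c(J) = 1
F(n, h) = h + 3/h (F(n, h) = 3/h + h/1 = 3/h + h*1 = 3/h + h = h + 3/h)
x = -14
w(p) = 8 + p + 3/p (w(p) = (5 + (p + 3/p)) + 3 = (5 + p + 3/p) + 3 = 8 + p + 3/p)
(x + w(y))*(-18) = (-14 + (8 - 1 + 3/(-1)))*(-18) = (-14 + (8 - 1 + 3*(-1)))*(-18) = (-14 + (8 - 1 - 3))*(-18) = (-14 + 4)*(-18) = -10*(-18) = 180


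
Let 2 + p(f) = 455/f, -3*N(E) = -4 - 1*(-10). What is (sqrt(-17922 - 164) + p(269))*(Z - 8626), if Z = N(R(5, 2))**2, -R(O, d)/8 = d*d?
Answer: 715626/269 - 8622*I*sqrt(18086) ≈ 2660.3 - 1.1595e+6*I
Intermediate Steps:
R(O, d) = -8*d**2 (R(O, d) = -8*d*d = -8*d**2)
N(E) = -2 (N(E) = -(-4 - 1*(-10))/3 = -(-4 + 10)/3 = -1/3*6 = -2)
Z = 4 (Z = (-2)**2 = 4)
p(f) = -2 + 455/f
(sqrt(-17922 - 164) + p(269))*(Z - 8626) = (sqrt(-17922 - 164) + (-2 + 455/269))*(4 - 8626) = (sqrt(-18086) + (-2 + 455*(1/269)))*(-8622) = (I*sqrt(18086) + (-2 + 455/269))*(-8622) = (I*sqrt(18086) - 83/269)*(-8622) = (-83/269 + I*sqrt(18086))*(-8622) = 715626/269 - 8622*I*sqrt(18086)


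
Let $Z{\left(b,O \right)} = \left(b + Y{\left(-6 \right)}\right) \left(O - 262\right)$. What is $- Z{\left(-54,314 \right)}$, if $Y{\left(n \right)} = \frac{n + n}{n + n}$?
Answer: $2756$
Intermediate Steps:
$Y{\left(n \right)} = 1$ ($Y{\left(n \right)} = \frac{2 n}{2 n} = 2 n \frac{1}{2 n} = 1$)
$Z{\left(b,O \right)} = \left(1 + b\right) \left(-262 + O\right)$ ($Z{\left(b,O \right)} = \left(b + 1\right) \left(O - 262\right) = \left(1 + b\right) \left(-262 + O\right)$)
$- Z{\left(-54,314 \right)} = - (-262 + 314 - -14148 + 314 \left(-54\right)) = - (-262 + 314 + 14148 - 16956) = \left(-1\right) \left(-2756\right) = 2756$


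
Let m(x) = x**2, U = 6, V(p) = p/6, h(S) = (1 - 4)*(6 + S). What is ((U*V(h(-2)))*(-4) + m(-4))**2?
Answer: 4096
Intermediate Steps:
h(S) = -18 - 3*S (h(S) = -3*(6 + S) = -18 - 3*S)
V(p) = p/6 (V(p) = p*(1/6) = p/6)
((U*V(h(-2)))*(-4) + m(-4))**2 = ((6*((-18 - 3*(-2))/6))*(-4) + (-4)**2)**2 = ((6*((-18 + 6)/6))*(-4) + 16)**2 = ((6*((1/6)*(-12)))*(-4) + 16)**2 = ((6*(-2))*(-4) + 16)**2 = (-12*(-4) + 16)**2 = (48 + 16)**2 = 64**2 = 4096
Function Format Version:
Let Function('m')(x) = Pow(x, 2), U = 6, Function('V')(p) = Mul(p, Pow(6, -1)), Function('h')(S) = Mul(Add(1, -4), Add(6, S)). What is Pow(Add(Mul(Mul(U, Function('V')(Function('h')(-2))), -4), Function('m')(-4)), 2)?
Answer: 4096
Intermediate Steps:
Function('h')(S) = Add(-18, Mul(-3, S)) (Function('h')(S) = Mul(-3, Add(6, S)) = Add(-18, Mul(-3, S)))
Function('V')(p) = Mul(Rational(1, 6), p) (Function('V')(p) = Mul(p, Rational(1, 6)) = Mul(Rational(1, 6), p))
Pow(Add(Mul(Mul(U, Function('V')(Function('h')(-2))), -4), Function('m')(-4)), 2) = Pow(Add(Mul(Mul(6, Mul(Rational(1, 6), Add(-18, Mul(-3, -2)))), -4), Pow(-4, 2)), 2) = Pow(Add(Mul(Mul(6, Mul(Rational(1, 6), Add(-18, 6))), -4), 16), 2) = Pow(Add(Mul(Mul(6, Mul(Rational(1, 6), -12)), -4), 16), 2) = Pow(Add(Mul(Mul(6, -2), -4), 16), 2) = Pow(Add(Mul(-12, -4), 16), 2) = Pow(Add(48, 16), 2) = Pow(64, 2) = 4096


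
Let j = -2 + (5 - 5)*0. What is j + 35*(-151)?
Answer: -5287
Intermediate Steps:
j = -2 (j = -2 + 0*0 = -2 + 0 = -2)
j + 35*(-151) = -2 + 35*(-151) = -2 - 5285 = -5287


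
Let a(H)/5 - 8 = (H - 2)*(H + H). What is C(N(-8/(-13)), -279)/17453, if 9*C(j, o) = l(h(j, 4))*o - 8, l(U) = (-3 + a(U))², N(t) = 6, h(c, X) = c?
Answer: -21407399/157077 ≈ -136.29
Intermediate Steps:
a(H) = 40 + 10*H*(-2 + H) (a(H) = 40 + 5*((H - 2)*(H + H)) = 40 + 5*((-2 + H)*(2*H)) = 40 + 5*(2*H*(-2 + H)) = 40 + 10*H*(-2 + H))
l(U) = (37 - 20*U + 10*U²)² (l(U) = (-3 + (40 - 20*U + 10*U²))² = (37 - 20*U + 10*U²)²)
C(j, o) = -8/9 + o*(37 - 20*j + 10*j²)²/9 (C(j, o) = ((37 - 20*j + 10*j²)²*o - 8)/9 = (o*(37 - 20*j + 10*j²)² - 8)/9 = (-8 + o*(37 - 20*j + 10*j²)²)/9 = -8/9 + o*(37 - 20*j + 10*j²)²/9)
C(N(-8/(-13)), -279)/17453 = (-8/9 + (⅑)*(-279)*(37 - 20*6 + 10*6²)²)/17453 = (-8/9 + (⅑)*(-279)*(37 - 120 + 10*36)²)*(1/17453) = (-8/9 + (⅑)*(-279)*(37 - 120 + 360)²)*(1/17453) = (-8/9 + (⅑)*(-279)*277²)*(1/17453) = (-8/9 + (⅑)*(-279)*76729)*(1/17453) = (-8/9 - 2378599)*(1/17453) = -21407399/9*1/17453 = -21407399/157077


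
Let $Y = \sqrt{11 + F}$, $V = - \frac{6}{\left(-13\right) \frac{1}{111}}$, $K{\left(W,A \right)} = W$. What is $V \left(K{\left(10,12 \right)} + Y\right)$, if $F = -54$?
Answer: $\frac{6660}{13} + \frac{666 i \sqrt{43}}{13} \approx 512.31 + 335.94 i$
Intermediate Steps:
$V = \frac{666}{13}$ ($V = - \frac{6}{\left(-13\right) \frac{1}{111}} = - \frac{6}{- \frac{13}{111}} = \left(-6\right) \left(- \frac{111}{13}\right) = \frac{666}{13} \approx 51.231$)
$Y = i \sqrt{43}$ ($Y = \sqrt{11 - 54} = \sqrt{-43} = i \sqrt{43} \approx 6.5574 i$)
$V \left(K{\left(10,12 \right)} + Y\right) = \frac{666 \left(10 + i \sqrt{43}\right)}{13} = \frac{6660}{13} + \frac{666 i \sqrt{43}}{13}$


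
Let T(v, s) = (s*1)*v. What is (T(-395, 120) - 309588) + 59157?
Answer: -297831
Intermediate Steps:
T(v, s) = s*v
(T(-395, 120) - 309588) + 59157 = (120*(-395) - 309588) + 59157 = (-47400 - 309588) + 59157 = -356988 + 59157 = -297831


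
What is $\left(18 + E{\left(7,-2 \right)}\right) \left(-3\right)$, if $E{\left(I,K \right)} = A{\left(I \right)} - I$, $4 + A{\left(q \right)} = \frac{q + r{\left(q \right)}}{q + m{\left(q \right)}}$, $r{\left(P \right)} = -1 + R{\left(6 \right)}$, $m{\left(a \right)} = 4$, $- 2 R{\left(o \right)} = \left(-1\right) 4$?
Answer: $- \frac{255}{11} \approx -23.182$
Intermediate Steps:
$R{\left(o \right)} = 2$ ($R{\left(o \right)} = - \frac{\left(-1\right) 4}{2} = \left(- \frac{1}{2}\right) \left(-4\right) = 2$)
$r{\left(P \right)} = 1$ ($r{\left(P \right)} = -1 + 2 = 1$)
$A{\left(q \right)} = -4 + \frac{1 + q}{4 + q}$ ($A{\left(q \right)} = -4 + \frac{q + 1}{q + 4} = -4 + \frac{1 + q}{4 + q}$)
$E{\left(I,K \right)} = - I + \frac{3 \left(-5 - I\right)}{4 + I}$ ($E{\left(I,K \right)} = \frac{3 \left(-5 - I\right)}{4 + I} - I = - I + \frac{3 \left(-5 - I\right)}{4 + I}$)
$\left(18 + E{\left(7,-2 \right)}\right) \left(-3\right) = \left(18 + \frac{-15 - 7^{2} - 49}{4 + 7}\right) \left(-3\right) = \left(18 + \frac{-15 - 49 - 49}{11}\right) \left(-3\right) = \left(18 + \frac{1}{11} \left(-113\right)\right) \left(-3\right) = \left(18 - \frac{113}{11}\right) \left(-3\right) = \frac{85}{11} \left(-3\right) = - \frac{255}{11}$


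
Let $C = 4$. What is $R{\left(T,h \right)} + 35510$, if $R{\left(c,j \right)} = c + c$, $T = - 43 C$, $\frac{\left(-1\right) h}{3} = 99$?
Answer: $35166$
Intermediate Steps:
$h = -297$ ($h = \left(-3\right) 99 = -297$)
$T = -172$ ($T = \left(-43\right) 4 = -172$)
$R{\left(c,j \right)} = 2 c$
$R{\left(T,h \right)} + 35510 = 2 \left(-172\right) + 35510 = -344 + 35510 = 35166$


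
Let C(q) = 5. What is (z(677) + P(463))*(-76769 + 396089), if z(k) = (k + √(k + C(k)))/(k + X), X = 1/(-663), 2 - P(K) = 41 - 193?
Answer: 2221565152932/44885 + 21170916*√682/44885 ≈ 4.9507e+7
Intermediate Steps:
P(K) = 154 (P(K) = 2 - (41 - 193) = 2 - 1*(-152) = 2 + 152 = 154)
X = -1/663 ≈ -0.0015083
z(k) = (k + √(5 + k))/(-1/663 + k) (z(k) = (k + √(k + 5))/(k - 1/663) = (k + √(5 + k))/(-1/663 + k))
(z(677) + P(463))*(-76769 + 396089) = (663*(677 + √(5 + 677))/(-1 + 663*677) + 154)*(-76769 + 396089) = (663*(677 + √682)/(-1 + 448851) + 154)*319320 = (663*(677 + √682)/448850 + 154)*319320 = (663*(1/448850)*(677 + √682) + 154)*319320 = ((448851/448850 + 663*√682/448850) + 154)*319320 = (69571751/448850 + 663*√682/448850)*319320 = 2221565152932/44885 + 21170916*√682/44885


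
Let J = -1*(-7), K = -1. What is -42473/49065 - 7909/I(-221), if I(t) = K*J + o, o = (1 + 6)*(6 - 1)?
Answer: -389244329/1373820 ≈ -283.33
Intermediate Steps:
o = 35 (o = 7*5 = 35)
J = 7
I(t) = 28 (I(t) = -1*7 + 35 = -7 + 35 = 28)
-42473/49065 - 7909/I(-221) = -42473/49065 - 7909/28 = -389244329/1373820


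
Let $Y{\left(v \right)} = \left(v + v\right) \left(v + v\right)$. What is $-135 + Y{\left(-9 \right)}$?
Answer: $189$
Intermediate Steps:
$Y{\left(v \right)} = 4 v^{2}$ ($Y{\left(v \right)} = 2 v 2 v = 4 v^{2}$)
$-135 + Y{\left(-9 \right)} = -135 + 4 \left(-9\right)^{2} = -135 + 4 \cdot 81 = -135 + 324 = 189$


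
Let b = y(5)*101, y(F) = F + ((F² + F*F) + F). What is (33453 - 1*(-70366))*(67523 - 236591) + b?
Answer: -17552464632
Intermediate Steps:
y(F) = 2*F + 2*F² (y(F) = F + ((F² + F²) + F) = F + (2*F² + F) = F + (F + 2*F²) = 2*F + 2*F²)
b = 6060 (b = (2*5*(1 + 5))*101 = (2*5*6)*101 = 60*101 = 6060)
(33453 - 1*(-70366))*(67523 - 236591) + b = (33453 - 1*(-70366))*(67523 - 236591) + 6060 = (33453 + 70366)*(-169068) + 6060 = 103819*(-169068) + 6060 = -17552470692 + 6060 = -17552464632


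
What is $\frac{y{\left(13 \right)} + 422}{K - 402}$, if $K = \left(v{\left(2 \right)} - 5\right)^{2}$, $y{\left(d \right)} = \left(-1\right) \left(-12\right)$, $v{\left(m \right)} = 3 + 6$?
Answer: $- \frac{217}{193} \approx -1.1244$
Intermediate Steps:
$v{\left(m \right)} = 9$
$y{\left(d \right)} = 12$
$K = 16$ ($K = \left(9 - 5\right)^{2} = 4^{2} = 16$)
$\frac{y{\left(13 \right)} + 422}{K - 402} = \frac{12 + 422}{16 - 402} = \frac{434}{-386} = 434 \left(- \frac{1}{386}\right) = - \frac{217}{193}$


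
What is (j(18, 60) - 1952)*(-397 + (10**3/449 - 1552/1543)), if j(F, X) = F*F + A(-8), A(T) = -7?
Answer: 448314101145/692807 ≈ 6.4710e+5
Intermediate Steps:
j(F, X) = -7 + F**2 (j(F, X) = F*F - 7 = F**2 - 7 = -7 + F**2)
(j(18, 60) - 1952)*(-397 + (10**3/449 - 1552/1543)) = ((-7 + 18**2) - 1952)*(-397 + (10**3/449 - 1552/1543)) = ((-7 + 324) - 1952)*(-397 + (1000*(1/449) - 1552*1/1543)) = (317 - 1952)*(-397 + (1000/449 - 1552/1543)) = -1635*(-397 + 846152/692807) = -1635*(-274198227/692807) = 448314101145/692807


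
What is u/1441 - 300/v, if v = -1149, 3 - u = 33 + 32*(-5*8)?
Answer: 622850/551903 ≈ 1.1285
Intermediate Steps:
u = 1250 (u = 3 - (33 + 32*(-5*8)) = 3 - (33 + 32*(-40)) = 3 - (33 - 1280) = 3 - 1*(-1247) = 3 + 1247 = 1250)
u/1441 - 300/v = 1250/1441 - 300/(-1149) = 1250*(1/1441) - 300*(-1/1149) = 1250/1441 + 100/383 = 622850/551903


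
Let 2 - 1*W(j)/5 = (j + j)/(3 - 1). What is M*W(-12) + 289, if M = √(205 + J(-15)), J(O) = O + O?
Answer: 289 + 350*√7 ≈ 1215.0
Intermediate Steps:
J(O) = 2*O
W(j) = 10 - 5*j (W(j) = 10 - 5*(j + j)/(3 - 1) = 10 - 5*2*j/2 = 10 - 5*j)
M = 5*√7 (M = √(205 + 2*(-15)) = √(205 - 30) = √175 = 5*√7 ≈ 13.229)
M*W(-12) + 289 = (5*√7)*(10 - 5*(-12)) + 289 = (5*√7)*(10 + 60) + 289 = (5*√7)*70 + 289 = 350*√7 + 289 = 289 + 350*√7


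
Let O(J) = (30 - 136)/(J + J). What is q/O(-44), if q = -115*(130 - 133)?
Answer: 15180/53 ≈ 286.42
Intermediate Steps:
q = 345 (q = -115*(-3) = 345)
O(J) = -53/J (O(J) = -106*1/(2*J) = -53/J)
q/O(-44) = 345/((-53/(-44))) = 345/((-53*(-1/44))) = 345/(53/44) = 345*(44/53) = 15180/53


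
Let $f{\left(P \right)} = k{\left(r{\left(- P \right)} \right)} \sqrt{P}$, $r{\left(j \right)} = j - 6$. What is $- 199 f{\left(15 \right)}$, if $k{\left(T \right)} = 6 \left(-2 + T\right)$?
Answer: $27462 \sqrt{15} \approx 1.0636 \cdot 10^{5}$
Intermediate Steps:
$r{\left(j \right)} = -6 + j$ ($r{\left(j \right)} = j - 6 = -6 + j$)
$k{\left(T \right)} = -12 + 6 T$
$f{\left(P \right)} = \sqrt{P} \left(-48 - 6 P\right)$ ($f{\left(P \right)} = \left(-12 + 6 \left(-6 - P\right)\right) \sqrt{P} = \left(-12 - \left(36 + 6 P\right)\right) \sqrt{P} = \left(-48 - 6 P\right) \sqrt{P} = \sqrt{P} \left(-48 - 6 P\right)$)
$- 199 f{\left(15 \right)} = - 199 \cdot 6 \sqrt{15} \left(-8 - 15\right) = - 199 \cdot 6 \sqrt{15} \left(-23\right) = - 199 \left(- 138 \sqrt{15}\right) = 27462 \sqrt{15}$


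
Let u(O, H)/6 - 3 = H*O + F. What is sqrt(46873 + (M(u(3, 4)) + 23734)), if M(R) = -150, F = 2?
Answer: sqrt(70457) ≈ 265.44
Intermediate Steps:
u(O, H) = 30 + 6*H*O (u(O, H) = 18 + 6*(H*O + 2) = 18 + 6*(2 + H*O) = 18 + (12 + 6*H*O) = 30 + 6*H*O)
sqrt(46873 + (M(u(3, 4)) + 23734)) = sqrt(46873 + (-150 + 23734)) = sqrt(46873 + 23584) = sqrt(70457)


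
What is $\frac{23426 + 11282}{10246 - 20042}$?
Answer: $- \frac{8677}{2449} \approx -3.5431$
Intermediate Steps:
$\frac{23426 + 11282}{10246 - 20042} = \frac{34708}{10246 - 20042} = \frac{34708}{-9796} = 34708 \left(- \frac{1}{9796}\right) = - \frac{8677}{2449}$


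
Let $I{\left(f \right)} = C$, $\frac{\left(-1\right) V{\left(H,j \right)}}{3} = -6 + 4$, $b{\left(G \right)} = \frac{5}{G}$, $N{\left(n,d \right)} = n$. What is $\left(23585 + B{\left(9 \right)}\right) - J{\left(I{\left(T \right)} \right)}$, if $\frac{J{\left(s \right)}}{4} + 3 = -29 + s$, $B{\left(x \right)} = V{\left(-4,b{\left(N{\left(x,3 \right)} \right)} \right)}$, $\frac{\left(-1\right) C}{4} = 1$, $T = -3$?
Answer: $23735$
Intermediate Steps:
$C = -4$ ($C = \left(-4\right) 1 = -4$)
$V{\left(H,j \right)} = 6$ ($V{\left(H,j \right)} = - 3 \left(-6 + 4\right) = \left(-3\right) \left(-2\right) = 6$)
$B{\left(x \right)} = 6$
$I{\left(f \right)} = -4$
$J{\left(s \right)} = -128 + 4 s$ ($J{\left(s \right)} = -12 + 4 \left(-29 + s\right) = -12 + \left(-116 + 4 s\right) = -128 + 4 s$)
$\left(23585 + B{\left(9 \right)}\right) - J{\left(I{\left(T \right)} \right)} = \left(23585 + 6\right) - \left(-128 + 4 \left(-4\right)\right) = 23591 - \left(-128 - 16\right) = 23591 - -144 = 23591 + 144 = 23735$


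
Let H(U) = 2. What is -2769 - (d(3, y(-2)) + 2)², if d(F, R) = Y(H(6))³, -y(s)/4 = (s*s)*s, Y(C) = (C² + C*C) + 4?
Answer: -2995669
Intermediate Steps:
Y(C) = 4 + 2*C² (Y(C) = (C² + C²) + 4 = 2*C² + 4 = 4 + 2*C²)
y(s) = -4*s³ (y(s) = -4*s*s*s = -4*s²*s = -4*s³)
d(F, R) = 1728 (d(F, R) = (4 + 2*2²)³ = (4 + 2*4)³ = (4 + 8)³ = 12³ = 1728)
-2769 - (d(3, y(-2)) + 2)² = -2769 - (1728 + 2)² = -2769 - 1*1730² = -2769 - 1*2992900 = -2769 - 2992900 = -2995669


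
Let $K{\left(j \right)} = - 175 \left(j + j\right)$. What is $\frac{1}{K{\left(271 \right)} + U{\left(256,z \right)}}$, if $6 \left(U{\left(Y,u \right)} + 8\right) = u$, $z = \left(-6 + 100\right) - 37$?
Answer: $- \frac{2}{189697} \approx -1.0543 \cdot 10^{-5}$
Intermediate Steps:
$z = 57$ ($z = 94 - 37 = 57$)
$U{\left(Y,u \right)} = -8 + \frac{u}{6}$
$K{\left(j \right)} = - 350 j$ ($K{\left(j \right)} = - 175 \cdot 2 j = - 350 j$)
$\frac{1}{K{\left(271 \right)} + U{\left(256,z \right)}} = \frac{1}{\left(-350\right) 271 + \left(-8 + \frac{1}{6} \cdot 57\right)} = \frac{1}{-94850 + \left(-8 + \frac{19}{2}\right)} = \frac{1}{-94850 + \frac{3}{2}} = \frac{1}{- \frac{189697}{2}} = - \frac{2}{189697}$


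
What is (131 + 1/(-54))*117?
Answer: 91949/6 ≈ 15325.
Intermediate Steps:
(131 + 1/(-54))*117 = (131 - 1/54)*117 = (7073/54)*117 = 91949/6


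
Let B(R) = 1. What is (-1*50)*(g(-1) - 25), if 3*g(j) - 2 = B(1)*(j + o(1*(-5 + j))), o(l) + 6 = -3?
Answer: 4150/3 ≈ 1383.3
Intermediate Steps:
o(l) = -9 (o(l) = -6 - 3 = -9)
g(j) = -7/3 + j/3 (g(j) = 2/3 + (1*(j - 9))/3 = 2/3 + (1*(-9 + j))/3 = 2/3 + (-9 + j)/3 = 2/3 + (-3 + j/3) = -7/3 + j/3)
(-1*50)*(g(-1) - 25) = (-1*50)*((-7/3 + (1/3)*(-1)) - 25) = -50*((-7/3 - 1/3) - 25) = -50*(-8/3 - 25) = -50*(-83/3) = 4150/3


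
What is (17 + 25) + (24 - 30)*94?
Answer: -522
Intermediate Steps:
(17 + 25) + (24 - 30)*94 = 42 - 6*94 = 42 - 564 = -522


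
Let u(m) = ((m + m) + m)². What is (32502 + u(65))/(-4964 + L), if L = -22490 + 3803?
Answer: -70527/23651 ≈ -2.9820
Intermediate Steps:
u(m) = 9*m² (u(m) = (2*m + m)² = (3*m)² = 9*m²)
L = -18687
(32502 + u(65))/(-4964 + L) = (32502 + 9*65²)/(-4964 - 18687) = (32502 + 9*4225)/(-23651) = (32502 + 38025)*(-1/23651) = 70527*(-1/23651) = -70527/23651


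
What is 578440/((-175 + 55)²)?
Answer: 14461/360 ≈ 40.169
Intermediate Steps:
578440/((-175 + 55)²) = 578440/((-120)²) = 578440/14400 = 578440*(1/14400) = 14461/360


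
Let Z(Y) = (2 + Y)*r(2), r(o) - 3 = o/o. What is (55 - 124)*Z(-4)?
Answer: 552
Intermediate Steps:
r(o) = 4 (r(o) = 3 + o/o = 3 + 1 = 4)
Z(Y) = 8 + 4*Y (Z(Y) = (2 + Y)*4 = 8 + 4*Y)
(55 - 124)*Z(-4) = (55 - 124)*(8 + 4*(-4)) = -69*(8 - 16) = -69*(-8) = 552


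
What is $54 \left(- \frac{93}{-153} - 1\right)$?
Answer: $- \frac{360}{17} \approx -21.176$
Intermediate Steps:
$54 \left(- \frac{93}{-153} - 1\right) = 54 \left(\left(-93\right) \left(- \frac{1}{153}\right) - 1\right) = 54 \left(\frac{31}{51} - 1\right) = 54 \left(- \frac{20}{51}\right) = - \frac{360}{17}$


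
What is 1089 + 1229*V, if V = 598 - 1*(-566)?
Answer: 1431645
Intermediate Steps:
V = 1164 (V = 598 + 566 = 1164)
1089 + 1229*V = 1089 + 1229*1164 = 1089 + 1430556 = 1431645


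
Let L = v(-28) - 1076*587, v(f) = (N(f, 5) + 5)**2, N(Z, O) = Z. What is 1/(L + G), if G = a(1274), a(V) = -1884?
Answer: -1/632967 ≈ -1.5799e-6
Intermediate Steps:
G = -1884
v(f) = (5 + f)**2 (v(f) = (f + 5)**2 = (5 + f)**2)
L = -631083 (L = (5 - 28)**2 - 1076*587 = (-23)**2 - 631612 = 529 - 631612 = -631083)
1/(L + G) = 1/(-631083 - 1884) = 1/(-632967) = -1/632967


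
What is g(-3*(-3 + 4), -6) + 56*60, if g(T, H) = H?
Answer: 3354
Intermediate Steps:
g(-3*(-3 + 4), -6) + 56*60 = -6 + 56*60 = -6 + 3360 = 3354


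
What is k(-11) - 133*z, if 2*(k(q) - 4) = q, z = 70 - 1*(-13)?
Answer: -22081/2 ≈ -11041.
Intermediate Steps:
z = 83 (z = 70 + 13 = 83)
k(q) = 4 + q/2
k(-11) - 133*z = (4 + (1/2)*(-11)) - 133*83 = (4 - 11/2) - 11039 = -3/2 - 11039 = -22081/2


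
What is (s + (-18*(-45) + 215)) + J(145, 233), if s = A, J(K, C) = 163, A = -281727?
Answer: -280539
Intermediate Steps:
s = -281727
(s + (-18*(-45) + 215)) + J(145, 233) = (-281727 + (-18*(-45) + 215)) + 163 = (-281727 + (810 + 215)) + 163 = (-281727 + 1025) + 163 = -280702 + 163 = -280539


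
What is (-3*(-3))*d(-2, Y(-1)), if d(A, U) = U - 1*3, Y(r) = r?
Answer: -36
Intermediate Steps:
d(A, U) = -3 + U (d(A, U) = U - 3 = -3 + U)
(-3*(-3))*d(-2, Y(-1)) = (-3*(-3))*(-3 - 1) = 9*(-4) = -36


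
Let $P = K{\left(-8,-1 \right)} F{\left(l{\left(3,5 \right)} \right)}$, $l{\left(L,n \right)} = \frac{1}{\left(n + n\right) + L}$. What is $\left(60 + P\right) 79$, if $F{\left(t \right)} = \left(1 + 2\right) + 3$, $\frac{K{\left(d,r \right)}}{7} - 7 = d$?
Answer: $1422$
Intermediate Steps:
$K{\left(d,r \right)} = 49 + 7 d$
$l{\left(L,n \right)} = \frac{1}{L + 2 n}$ ($l{\left(L,n \right)} = \frac{1}{2 n + L} = \frac{1}{L + 2 n}$)
$F{\left(t \right)} = 6$ ($F{\left(t \right)} = 3 + 3 = 6$)
$P = -42$ ($P = \left(49 + 7 \left(-8\right)\right) 6 = \left(49 - 56\right) 6 = \left(-7\right) 6 = -42$)
$\left(60 + P\right) 79 = \left(60 - 42\right) 79 = 18 \cdot 79 = 1422$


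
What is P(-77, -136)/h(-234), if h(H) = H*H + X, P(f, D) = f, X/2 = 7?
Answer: -77/54770 ≈ -0.0014059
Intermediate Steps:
X = 14 (X = 2*7 = 14)
h(H) = 14 + H**2 (h(H) = H*H + 14 = H**2 + 14 = 14 + H**2)
P(-77, -136)/h(-234) = -77/(14 + (-234)**2) = -77/(14 + 54756) = -77/54770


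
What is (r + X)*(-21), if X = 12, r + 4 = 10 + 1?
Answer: -399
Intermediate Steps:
r = 7 (r = -4 + (10 + 1) = -4 + 11 = 7)
(r + X)*(-21) = (7 + 12)*(-21) = 19*(-21) = -399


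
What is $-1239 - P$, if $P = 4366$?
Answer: $-5605$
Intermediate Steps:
$-1239 - P = -1239 - 4366 = -5605$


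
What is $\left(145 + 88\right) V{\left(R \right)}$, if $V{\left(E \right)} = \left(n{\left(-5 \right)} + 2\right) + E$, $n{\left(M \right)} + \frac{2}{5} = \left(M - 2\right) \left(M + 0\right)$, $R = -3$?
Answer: $\frac{39144}{5} \approx 7828.8$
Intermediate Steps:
$n{\left(M \right)} = - \frac{2}{5} + M \left(-2 + M\right)$ ($n{\left(M \right)} = - \frac{2}{5} + \left(M - 2\right) \left(M + 0\right) = - \frac{2}{5} + \left(-2 + M\right) M = - \frac{2}{5} + M \left(-2 + M\right)$)
$V{\left(E \right)} = \frac{183}{5} + E$ ($V{\left(E \right)} = \left(\left(- \frac{2}{5} + \left(-5\right)^{2} - -10\right) + 2\right) + E = \left(\left(- \frac{2}{5} + 25 + 10\right) + 2\right) + E = \left(\frac{173}{5} + 2\right) + E = \frac{183}{5} + E$)
$\left(145 + 88\right) V{\left(R \right)} = \left(145 + 88\right) \left(\frac{183}{5} - 3\right) = 233 \cdot \frac{168}{5} = \frac{39144}{5}$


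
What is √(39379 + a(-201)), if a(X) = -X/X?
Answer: √39378 ≈ 198.44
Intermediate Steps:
a(X) = -1 (a(X) = -1*1 = -1)
√(39379 + a(-201)) = √(39379 - 1) = √39378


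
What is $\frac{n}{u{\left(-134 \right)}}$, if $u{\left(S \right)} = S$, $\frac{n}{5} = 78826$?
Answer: $- \frac{197065}{67} \approx -2941.3$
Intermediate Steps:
$n = 394130$ ($n = 5 \cdot 78826 = 394130$)
$\frac{n}{u{\left(-134 \right)}} = \frac{394130}{-134} = 394130 \left(- \frac{1}{134}\right) = - \frac{197065}{67}$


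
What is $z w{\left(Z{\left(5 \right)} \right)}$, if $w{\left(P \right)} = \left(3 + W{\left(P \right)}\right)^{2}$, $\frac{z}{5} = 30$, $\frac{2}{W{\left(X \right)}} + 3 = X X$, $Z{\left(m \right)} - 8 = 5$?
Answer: $\frac{9375000}{6889} \approx 1360.9$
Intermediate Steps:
$Z{\left(m \right)} = 13$ ($Z{\left(m \right)} = 8 + 5 = 13$)
$W{\left(X \right)} = \frac{2}{-3 + X^{2}}$ ($W{\left(X \right)} = \frac{2}{-3 + X X} = \frac{2}{-3 + X^{2}}$)
$z = 150$ ($z = 5 \cdot 30 = 150$)
$w{\left(P \right)} = \left(3 + \frac{2}{-3 + P^{2}}\right)^{2}$
$z w{\left(Z{\left(5 \right)} \right)} = 150 \frac{\left(-7 + 3 \cdot 13^{2}\right)^{2}}{\left(-3 + 13^{2}\right)^{2}} = 150 \frac{\left(-7 + 3 \cdot 169\right)^{2}}{\left(-3 + 169\right)^{2}} = 150 \frac{\left(-7 + 507\right)^{2}}{27556} = 150 \cdot 500^{2} \cdot \frac{1}{27556} = 150 \cdot 250000 \cdot \frac{1}{27556} = 150 \cdot \frac{62500}{6889} = \frac{9375000}{6889}$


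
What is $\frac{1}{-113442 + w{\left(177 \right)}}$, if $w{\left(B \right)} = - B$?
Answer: $- \frac{1}{113619} \approx -8.8013 \cdot 10^{-6}$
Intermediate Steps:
$\frac{1}{-113442 + w{\left(177 \right)}} = \frac{1}{-113442 - 177} = \frac{1}{-113619} = - \frac{1}{113619}$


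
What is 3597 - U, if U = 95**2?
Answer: -5428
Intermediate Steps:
U = 9025
3597 - U = 3597 - 1*9025 = 3597 - 9025 = -5428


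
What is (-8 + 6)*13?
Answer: -26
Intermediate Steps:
(-8 + 6)*13 = -2*13 = -26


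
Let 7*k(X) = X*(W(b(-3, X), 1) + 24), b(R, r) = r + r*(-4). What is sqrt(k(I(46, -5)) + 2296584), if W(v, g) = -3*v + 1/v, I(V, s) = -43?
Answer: sqrt(1013776890)/21 ≈ 1516.2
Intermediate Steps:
b(R, r) = -3*r (b(R, r) = r - 4*r = -3*r)
W(v, g) = 1/v - 3*v
k(X) = X*(24 + 9*X - 1/(3*X))/7 (k(X) = (X*((1/(-3*X) - (-9)*X) + 24))/7 = (X*((-1/(3*X) + 9*X) + 24))/7 = (X*((9*X - 1/(3*X)) + 24))/7 = (X*(24 + 9*X - 1/(3*X)))/7 = X*(24 + 9*X - 1/(3*X))/7)
sqrt(k(I(46, -5)) + 2296584) = sqrt((-1/21 + (3/7)*(-43)*(8 + 3*(-43))) + 2296584) = sqrt((-1/21 + (3/7)*(-43)*(8 - 129)) + 2296584) = sqrt((-1/21 + (3/7)*(-43)*(-121)) + 2296584) = sqrt((-1/21 + 15609/7) + 2296584) = sqrt(46826/21 + 2296584) = sqrt(48275090/21) = sqrt(1013776890)/21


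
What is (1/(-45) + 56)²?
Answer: 6345361/2025 ≈ 3133.5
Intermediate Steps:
(1/(-45) + 56)² = (-1/45 + 56)² = (2519/45)² = 6345361/2025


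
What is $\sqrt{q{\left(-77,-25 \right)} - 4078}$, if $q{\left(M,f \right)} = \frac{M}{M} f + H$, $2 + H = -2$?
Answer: $37 i \sqrt{3} \approx 64.086 i$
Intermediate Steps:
$H = -4$ ($H = -2 - 2 = -4$)
$q{\left(M,f \right)} = -4 + f$ ($q{\left(M,f \right)} = \frac{M}{M} f - 4 = 1 f - 4 = f - 4 = -4 + f$)
$\sqrt{q{\left(-77,-25 \right)} - 4078} = \sqrt{\left(-4 - 25\right) - 4078} = \sqrt{-29 - 4078} = \sqrt{-4107} = 37 i \sqrt{3}$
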